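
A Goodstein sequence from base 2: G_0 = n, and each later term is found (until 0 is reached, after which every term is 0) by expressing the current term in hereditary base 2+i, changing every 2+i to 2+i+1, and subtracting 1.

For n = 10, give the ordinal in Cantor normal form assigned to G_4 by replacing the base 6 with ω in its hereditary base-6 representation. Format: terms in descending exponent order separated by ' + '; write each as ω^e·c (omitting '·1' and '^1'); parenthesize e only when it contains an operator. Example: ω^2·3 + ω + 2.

[0] 10 ≡ 2^(2 + 1) + 2 (base 2). Lift 3: 84. −1: 83.
[1] 83 ≡ 3^(3 + 1) + 2 (base 3). Lift 4: 1026. −1: 1025.
[2] 1025 ≡ 4^(4 + 1) + 1 (base 4). Lift 5: 15626. −1: 15625.
[3] 15625 ≡ 5^(5 + 1) (base 5). Lift 6: 279936. −1: 279935.
[4] 279935 ≡ 5·6^6 + 5·6^5 + 5·6^4 + 5·6^3 + 5·6^2 + 5·6 + 5 (base 6). Lift 7: 4215755. −1: 4215754.

ω^ω·5 + ω^5·5 + ω^4·5 + ω^3·5 + ω^2·5 + ω·5 + 5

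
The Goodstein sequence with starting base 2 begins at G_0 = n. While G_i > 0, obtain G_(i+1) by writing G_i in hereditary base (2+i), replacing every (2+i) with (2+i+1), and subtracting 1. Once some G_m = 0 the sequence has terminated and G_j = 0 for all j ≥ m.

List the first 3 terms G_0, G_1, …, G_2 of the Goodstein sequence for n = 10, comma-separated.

[0] 10 ≡ 2^(2 + 1) + 2 (base 2). Lift 3: 84. −1: 83.
[1] 83 ≡ 3^(3 + 1) + 2 (base 3). Lift 4: 1026. −1: 1025.

10, 83, 1025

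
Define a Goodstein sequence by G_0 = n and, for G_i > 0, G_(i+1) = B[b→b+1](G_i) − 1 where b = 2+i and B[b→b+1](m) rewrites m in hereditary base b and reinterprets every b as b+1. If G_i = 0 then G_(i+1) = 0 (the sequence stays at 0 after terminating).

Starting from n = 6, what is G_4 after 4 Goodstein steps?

46655

base 2: 6 = 2^2 + 2; at 3: 3^3 + 3 = 30; next = 29
base 3: 29 = 3^3 + 2; at 4: 4^4 + 2 = 258; next = 257
base 4: 257 = 4^4 + 1; at 5: 5^5 + 1 = 3126; next = 3125
base 5: 3125 = 5^5; at 6: 6^6 = 46656; next = 46655
base 6: 46655 = 5·6^5 + 5·6^4 + 5·6^3 + 5·6^2 + 5·6 + 5; at 7: 5·7^5 + 5·7^4 + 5·7^3 + 5·7^2 + 5·7 + 5 = 98040; next = 98039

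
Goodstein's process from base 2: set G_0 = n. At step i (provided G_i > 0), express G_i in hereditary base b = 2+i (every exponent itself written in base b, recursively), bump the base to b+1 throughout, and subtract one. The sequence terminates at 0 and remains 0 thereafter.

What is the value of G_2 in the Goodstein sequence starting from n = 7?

i=0: 7 = 2^2 + 2 + 1 (b=2); 2→3: 3^3 + 3 + 1 = 31; 31−1 = 30
i=1: 30 = 3^3 + 3 (b=3); 3→4: 4^4 + 4 = 260; 260−1 = 259

259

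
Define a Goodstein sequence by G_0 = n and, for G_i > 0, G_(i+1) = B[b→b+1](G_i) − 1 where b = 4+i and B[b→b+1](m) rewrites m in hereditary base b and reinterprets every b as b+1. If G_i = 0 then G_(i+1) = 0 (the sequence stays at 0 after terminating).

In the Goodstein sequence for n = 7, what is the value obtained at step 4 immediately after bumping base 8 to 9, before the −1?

7

7 —HB4→ 4 + 3 —bump→ 5 + 3 = 8 —(−1)→ 7
7 —HB5→ 5 + 2 —bump→ 6 + 2 = 8 —(−1)→ 7
7 —HB6→ 6 + 1 —bump→ 7 + 1 = 8 —(−1)→ 7
7 —HB7→ 7 —bump→ 8 = 8 —(−1)→ 7
7 —HB8→ 7 —bump→ 7 = 7 —(−1)→ 6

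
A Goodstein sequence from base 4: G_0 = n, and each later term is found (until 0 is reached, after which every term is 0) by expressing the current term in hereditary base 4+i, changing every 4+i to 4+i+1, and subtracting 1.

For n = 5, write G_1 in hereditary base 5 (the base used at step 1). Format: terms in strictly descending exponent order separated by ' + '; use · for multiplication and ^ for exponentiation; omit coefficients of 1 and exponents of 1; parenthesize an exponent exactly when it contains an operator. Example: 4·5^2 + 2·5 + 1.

[0] 5 ≡ 4 + 1 (base 4). Lift 5: 6. −1: 5.
[1] 5 ≡ 5 (base 5). Lift 6: 6. −1: 5.

5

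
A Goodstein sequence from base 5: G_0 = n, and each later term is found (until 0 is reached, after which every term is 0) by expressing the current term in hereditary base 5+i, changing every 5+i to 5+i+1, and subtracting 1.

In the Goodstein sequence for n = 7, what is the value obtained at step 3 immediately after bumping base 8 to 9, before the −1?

7

[0] 7 ≡ 5 + 2 (base 5). Lift 6: 8. −1: 7.
[1] 7 ≡ 6 + 1 (base 6). Lift 7: 8. −1: 7.
[2] 7 ≡ 7 (base 7). Lift 8: 8. −1: 7.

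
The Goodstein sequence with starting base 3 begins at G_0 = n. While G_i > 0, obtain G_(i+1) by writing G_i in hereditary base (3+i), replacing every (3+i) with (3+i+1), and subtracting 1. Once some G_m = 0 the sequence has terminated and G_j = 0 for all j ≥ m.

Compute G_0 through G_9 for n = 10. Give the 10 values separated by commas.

G_0=10  [base 3] 3^2 + 1  →[3↦4]→  4^2 + 1 = 17  −1 ⇒ G_1=16
G_1=16  [base 4] 4^2  →[4↦5]→  5^2 = 25  −1 ⇒ G_2=24
G_2=24  [base 5] 4·5 + 4  →[5↦6]→  4·6 + 4 = 28  −1 ⇒ G_3=27
G_3=27  [base 6] 4·6 + 3  →[6↦7]→  4·7 + 3 = 31  −1 ⇒ G_4=30
G_4=30  [base 7] 4·7 + 2  →[7↦8]→  4·8 + 2 = 34  −1 ⇒ G_5=33
G_5=33  [base 8] 4·8 + 1  →[8↦9]→  4·9 + 1 = 37  −1 ⇒ G_6=36
G_6=36  [base 9] 4·9  →[9↦10]→  4·10 = 40  −1 ⇒ G_7=39
G_7=39  [base 10] 3·10 + 9  →[10↦11]→  3·11 + 9 = 42  −1 ⇒ G_8=41
G_8=41  [base 11] 3·11 + 8  →[11↦12]→  3·12 + 8 = 44  −1 ⇒ G_9=43

10, 16, 24, 27, 30, 33, 36, 39, 41, 43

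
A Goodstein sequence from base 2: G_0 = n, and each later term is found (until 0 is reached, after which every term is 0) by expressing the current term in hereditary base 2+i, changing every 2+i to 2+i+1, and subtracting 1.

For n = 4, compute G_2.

41

G_0=4  [base 2] 2^2  →[2↦3]→  3^3 = 27  −1 ⇒ G_1=26
G_1=26  [base 3] 2·3^2 + 2·3 + 2  →[3↦4]→  2·4^2 + 2·4 + 2 = 42  −1 ⇒ G_2=41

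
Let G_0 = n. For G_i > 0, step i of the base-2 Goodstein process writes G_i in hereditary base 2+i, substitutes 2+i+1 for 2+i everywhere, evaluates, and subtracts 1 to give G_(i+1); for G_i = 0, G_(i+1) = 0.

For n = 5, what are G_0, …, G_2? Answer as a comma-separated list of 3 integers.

(0) 5|_2 = 2^2 + 1 ↦ 3^3 + 1|_3 = 28 ⇒ 27
(1) 27|_3 = 3^3 ↦ 4^4|_4 = 256 ⇒ 255

5, 27, 255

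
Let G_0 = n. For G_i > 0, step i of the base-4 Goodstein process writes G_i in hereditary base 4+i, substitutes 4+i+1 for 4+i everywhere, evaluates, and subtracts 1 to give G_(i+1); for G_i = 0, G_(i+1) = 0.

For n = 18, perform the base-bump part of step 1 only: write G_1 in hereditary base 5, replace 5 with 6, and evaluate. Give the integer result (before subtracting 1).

18 —HB4→ 4^2 + 2 —bump→ 5^2 + 2 = 27 —(−1)→ 26
26 —HB5→ 5^2 + 1 —bump→ 6^2 + 1 = 37 —(−1)→ 36

37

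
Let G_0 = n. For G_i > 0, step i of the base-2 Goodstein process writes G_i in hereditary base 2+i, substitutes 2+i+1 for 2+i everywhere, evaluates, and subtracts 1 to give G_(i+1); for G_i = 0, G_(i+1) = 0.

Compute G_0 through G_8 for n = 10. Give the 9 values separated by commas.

10, 83, 1025, 15625, 279935, 4215754, 84073323, 1937434592, 50000555551

G_0 = 10. HB_2(10) = 2^(2 + 1) + 2. Bump = 84. G_1 = 83.
G_1 = 83. HB_3(83) = 3^(3 + 1) + 2. Bump = 1026. G_2 = 1025.
G_2 = 1025. HB_4(1025) = 4^(4 + 1) + 1. Bump = 15626. G_3 = 15625.
G_3 = 15625. HB_5(15625) = 5^(5 + 1). Bump = 279936. G_4 = 279935.
G_4 = 279935. HB_6(279935) = 5·6^6 + 5·6^5 + 5·6^4 + 5·6^3 + 5·6^2 + 5·6 + 5. Bump = 4215755. G_5 = 4215754.
G_5 = 4215754. HB_7(4215754) = 5·7^7 + 5·7^5 + 5·7^4 + 5·7^3 + 5·7^2 + 5·7 + 4. Bump = 84073324. G_6 = 84073323.
G_6 = 84073323. HB_8(84073323) = 5·8^8 + 5·8^5 + 5·8^4 + 5·8^3 + 5·8^2 + 5·8 + 3. Bump = 1937434593. G_7 = 1937434592.
G_7 = 1937434592. HB_9(1937434592) = 5·9^9 + 5·9^5 + 5·9^4 + 5·9^3 + 5·9^2 + 5·9 + 2. Bump = 50000555552. G_8 = 50000555551.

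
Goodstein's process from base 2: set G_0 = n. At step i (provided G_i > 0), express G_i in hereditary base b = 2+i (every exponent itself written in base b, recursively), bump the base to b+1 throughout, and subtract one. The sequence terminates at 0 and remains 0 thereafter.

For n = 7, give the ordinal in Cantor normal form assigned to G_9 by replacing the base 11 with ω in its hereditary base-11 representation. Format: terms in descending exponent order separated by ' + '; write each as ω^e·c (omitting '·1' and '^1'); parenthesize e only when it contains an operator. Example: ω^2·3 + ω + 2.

ω^7·7 + ω^6·7 + ω^5·7 + ω^4·7 + ω^3·7 + ω^2·7 + ω·7 + 4

G_0 = 7. HB_2(7) = 2^2 + 2 + 1. Bump = 31. G_1 = 30.
G_1 = 30. HB_3(30) = 3^3 + 3. Bump = 260. G_2 = 259.
G_2 = 259. HB_4(259) = 4^4 + 3. Bump = 3128. G_3 = 3127.
G_3 = 3127. HB_5(3127) = 5^5 + 2. Bump = 46658. G_4 = 46657.
G_4 = 46657. HB_6(46657) = 6^6 + 1. Bump = 823544. G_5 = 823543.
G_5 = 823543. HB_7(823543) = 7^7. Bump = 16777216. G_6 = 16777215.
G_6 = 16777215. HB_8(16777215) = 7·8^7 + 7·8^6 + 7·8^5 + 7·8^4 + 7·8^3 + 7·8^2 + 7·8 + 7. Bump = 37665880. G_7 = 37665879.
G_7 = 37665879. HB_9(37665879) = 7·9^7 + 7·9^6 + 7·9^5 + 7·9^4 + 7·9^3 + 7·9^2 + 7·9 + 6. Bump = 77777776. G_8 = 77777775.
G_8 = 77777775. HB_10(77777775) = 7·10^7 + 7·10^6 + 7·10^5 + 7·10^4 + 7·10^3 + 7·10^2 + 7·10 + 5. Bump = 150051214. G_9 = 150051213.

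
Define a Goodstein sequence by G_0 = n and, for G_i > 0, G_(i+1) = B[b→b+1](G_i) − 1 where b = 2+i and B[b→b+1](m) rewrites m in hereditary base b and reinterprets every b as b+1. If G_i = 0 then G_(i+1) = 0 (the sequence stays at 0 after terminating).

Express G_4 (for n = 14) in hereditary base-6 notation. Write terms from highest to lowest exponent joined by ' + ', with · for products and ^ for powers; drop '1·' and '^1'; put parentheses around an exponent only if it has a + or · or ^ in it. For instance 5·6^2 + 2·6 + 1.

step 0: 14 = 2^(2 + 1) + 2^2 + 2; sub 3 for 2: 3^(3 + 1) + 3^3 + 3; = 111; G_1 = 111−1 = 110
step 1: 110 = 3^(3 + 1) + 3^3 + 2; sub 4 for 3: 4^(4 + 1) + 4^4 + 2; = 1282; G_2 = 1282−1 = 1281
step 2: 1281 = 4^(4 + 1) + 4^4 + 1; sub 5 for 4: 5^(5 + 1) + 5^5 + 1; = 18751; G_3 = 18751−1 = 18750
step 3: 18750 = 5^(5 + 1) + 5^5; sub 6 for 5: 6^(6 + 1) + 6^6; = 326592; G_4 = 326592−1 = 326591

6^(6 + 1) + 5·6^5 + 5·6^4 + 5·6^3 + 5·6^2 + 5·6 + 5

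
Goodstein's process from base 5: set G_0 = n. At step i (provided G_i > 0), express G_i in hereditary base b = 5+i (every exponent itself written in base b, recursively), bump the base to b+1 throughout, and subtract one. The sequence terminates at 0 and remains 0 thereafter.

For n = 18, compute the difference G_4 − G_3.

base 5: 18 = 3·5 + 3; at 6: 3·6 + 3 = 21; next = 20
base 6: 20 = 3·6 + 2; at 7: 3·7 + 2 = 23; next = 22
base 7: 22 = 3·7 + 1; at 8: 3·8 + 1 = 25; next = 24
base 8: 24 = 3·8; at 9: 3·9 = 27; next = 26

2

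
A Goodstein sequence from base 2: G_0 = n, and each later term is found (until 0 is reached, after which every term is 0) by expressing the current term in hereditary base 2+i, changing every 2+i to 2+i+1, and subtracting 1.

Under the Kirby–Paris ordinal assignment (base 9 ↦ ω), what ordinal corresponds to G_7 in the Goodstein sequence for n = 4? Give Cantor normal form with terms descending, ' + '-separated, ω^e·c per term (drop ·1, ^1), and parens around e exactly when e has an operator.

ω^2·2 + ω + 2

[0] 4 ≡ 2^2 (base 2). Lift 3: 27. −1: 26.
[1] 26 ≡ 2·3^2 + 2·3 + 2 (base 3). Lift 4: 42. −1: 41.
[2] 41 ≡ 2·4^2 + 2·4 + 1 (base 4). Lift 5: 61. −1: 60.
[3] 60 ≡ 2·5^2 + 2·5 (base 5). Lift 6: 84. −1: 83.
[4] 83 ≡ 2·6^2 + 6 + 5 (base 6). Lift 7: 110. −1: 109.
[5] 109 ≡ 2·7^2 + 7 + 4 (base 7). Lift 8: 140. −1: 139.
[6] 139 ≡ 2·8^2 + 8 + 3 (base 8). Lift 9: 174. −1: 173.
[7] 173 ≡ 2·9^2 + 9 + 2 (base 9). Lift 10: 212. −1: 211.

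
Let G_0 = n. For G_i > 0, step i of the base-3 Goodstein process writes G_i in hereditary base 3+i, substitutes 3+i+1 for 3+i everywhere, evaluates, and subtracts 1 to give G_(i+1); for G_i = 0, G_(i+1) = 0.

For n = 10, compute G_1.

i=0: 10 = 3^2 + 1 (b=3); 3→4: 4^2 + 1 = 17; 17−1 = 16
i=1: 16 = 4^2 (b=4); 4→5: 5^2 = 25; 25−1 = 24

16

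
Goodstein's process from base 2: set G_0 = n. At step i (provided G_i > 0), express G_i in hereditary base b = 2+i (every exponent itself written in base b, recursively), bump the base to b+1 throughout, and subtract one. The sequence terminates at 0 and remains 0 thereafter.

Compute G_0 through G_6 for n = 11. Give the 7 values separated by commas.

11 —HB2→ 2^(2 + 1) + 2 + 1 —bump→ 3^(3 + 1) + 3 + 1 = 85 —(−1)→ 84
84 —HB3→ 3^(3 + 1) + 3 —bump→ 4^(4 + 1) + 4 = 1028 —(−1)→ 1027
1027 —HB4→ 4^(4 + 1) + 3 —bump→ 5^(5 + 1) + 3 = 15628 —(−1)→ 15627
15627 —HB5→ 5^(5 + 1) + 2 —bump→ 6^(6 + 1) + 2 = 279938 —(−1)→ 279937
279937 —HB6→ 6^(6 + 1) + 1 —bump→ 7^(7 + 1) + 1 = 5764802 —(−1)→ 5764801
5764801 —HB7→ 7^(7 + 1) —bump→ 8^(8 + 1) = 134217728 —(−1)→ 134217727

11, 84, 1027, 15627, 279937, 5764801, 134217727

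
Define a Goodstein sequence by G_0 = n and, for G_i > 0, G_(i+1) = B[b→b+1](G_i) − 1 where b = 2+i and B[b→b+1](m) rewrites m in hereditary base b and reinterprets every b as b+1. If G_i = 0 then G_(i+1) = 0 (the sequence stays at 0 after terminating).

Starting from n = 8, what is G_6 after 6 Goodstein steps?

33554571

[0] 8 ≡ 2^(2 + 1) (base 2). Lift 3: 81. −1: 80.
[1] 80 ≡ 2·3^3 + 2·3^2 + 2·3 + 2 (base 3). Lift 4: 554. −1: 553.
[2] 553 ≡ 2·4^4 + 2·4^2 + 2·4 + 1 (base 4). Lift 5: 6311. −1: 6310.
[3] 6310 ≡ 2·5^5 + 2·5^2 + 2·5 (base 5). Lift 6: 93396. −1: 93395.
[4] 93395 ≡ 2·6^6 + 2·6^2 + 6 + 5 (base 6). Lift 7: 1647196. −1: 1647195.
[5] 1647195 ≡ 2·7^7 + 2·7^2 + 7 + 4 (base 7). Lift 8: 33554572. −1: 33554571.
[6] 33554571 ≡ 2·8^8 + 2·8^2 + 8 + 3 (base 8). Lift 9: 774841152. −1: 774841151.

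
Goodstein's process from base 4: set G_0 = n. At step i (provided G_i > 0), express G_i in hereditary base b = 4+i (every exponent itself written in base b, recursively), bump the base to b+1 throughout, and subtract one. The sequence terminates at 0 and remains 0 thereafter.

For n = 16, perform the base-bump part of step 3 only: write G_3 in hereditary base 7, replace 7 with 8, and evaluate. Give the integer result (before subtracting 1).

34

[0] 16 ≡ 4^2 (base 4). Lift 5: 25. −1: 24.
[1] 24 ≡ 4·5 + 4 (base 5). Lift 6: 28. −1: 27.
[2] 27 ≡ 4·6 + 3 (base 6). Lift 7: 31. −1: 30.
[3] 30 ≡ 4·7 + 2 (base 7). Lift 8: 34. −1: 33.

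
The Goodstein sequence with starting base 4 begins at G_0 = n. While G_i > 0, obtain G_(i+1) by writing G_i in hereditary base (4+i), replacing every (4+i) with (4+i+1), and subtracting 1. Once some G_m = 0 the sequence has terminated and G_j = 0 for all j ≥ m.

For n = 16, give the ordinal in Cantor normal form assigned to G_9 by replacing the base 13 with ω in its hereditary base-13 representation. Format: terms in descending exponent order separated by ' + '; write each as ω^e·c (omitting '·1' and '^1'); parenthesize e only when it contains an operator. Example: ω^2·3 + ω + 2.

base 4: 16 = 4^2; at 5: 5^2 = 25; next = 24
base 5: 24 = 4·5 + 4; at 6: 4·6 + 4 = 28; next = 27
base 6: 27 = 4·6 + 3; at 7: 4·7 + 3 = 31; next = 30
base 7: 30 = 4·7 + 2; at 8: 4·8 + 2 = 34; next = 33
base 8: 33 = 4·8 + 1; at 9: 4·9 + 1 = 37; next = 36
base 9: 36 = 4·9; at 10: 4·10 = 40; next = 39
base 10: 39 = 3·10 + 9; at 11: 3·11 + 9 = 42; next = 41
base 11: 41 = 3·11 + 8; at 12: 3·12 + 8 = 44; next = 43
base 12: 43 = 3·12 + 7; at 13: 3·13 + 7 = 46; next = 45

ω·3 + 6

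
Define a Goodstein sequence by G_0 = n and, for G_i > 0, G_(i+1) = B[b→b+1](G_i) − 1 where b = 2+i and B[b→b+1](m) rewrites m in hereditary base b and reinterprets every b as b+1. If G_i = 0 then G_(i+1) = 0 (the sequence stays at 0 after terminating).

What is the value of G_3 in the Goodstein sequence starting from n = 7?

base 2: 7 = 2^2 + 2 + 1; at 3: 3^3 + 3 + 1 = 31; next = 30
base 3: 30 = 3^3 + 3; at 4: 4^4 + 4 = 260; next = 259
base 4: 259 = 4^4 + 3; at 5: 5^5 + 3 = 3128; next = 3127

3127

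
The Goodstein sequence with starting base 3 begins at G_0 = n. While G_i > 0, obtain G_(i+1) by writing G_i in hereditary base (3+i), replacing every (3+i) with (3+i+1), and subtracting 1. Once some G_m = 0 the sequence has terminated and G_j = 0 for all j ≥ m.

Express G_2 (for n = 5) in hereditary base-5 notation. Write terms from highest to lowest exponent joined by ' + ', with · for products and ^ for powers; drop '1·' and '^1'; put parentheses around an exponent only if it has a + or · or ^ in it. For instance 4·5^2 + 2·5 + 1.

5

G_0 = 5. HB_3(5) = 3 + 2. Bump = 6. G_1 = 5.
G_1 = 5. HB_4(5) = 4 + 1. Bump = 6. G_2 = 5.
G_2 = 5. HB_5(5) = 5. Bump = 6. G_3 = 5.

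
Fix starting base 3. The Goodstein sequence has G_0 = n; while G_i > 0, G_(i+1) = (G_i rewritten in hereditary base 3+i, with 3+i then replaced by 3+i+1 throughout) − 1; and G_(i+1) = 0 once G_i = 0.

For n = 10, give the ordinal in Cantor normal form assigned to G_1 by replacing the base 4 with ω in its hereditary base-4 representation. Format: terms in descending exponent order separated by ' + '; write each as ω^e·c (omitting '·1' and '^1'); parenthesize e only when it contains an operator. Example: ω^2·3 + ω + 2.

ω^2

i=0: 10 = 3^2 + 1 (b=3); 3→4: 4^2 + 1 = 17; 17−1 = 16
i=1: 16 = 4^2 (b=4); 4→5: 5^2 = 25; 25−1 = 24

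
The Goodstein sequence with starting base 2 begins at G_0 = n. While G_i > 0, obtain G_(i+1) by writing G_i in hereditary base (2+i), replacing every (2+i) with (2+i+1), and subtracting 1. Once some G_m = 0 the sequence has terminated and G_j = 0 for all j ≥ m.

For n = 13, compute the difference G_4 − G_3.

G_0 = 13. HB_2(13) = 2^(2 + 1) + 2^2 + 1. Bump = 109. G_1 = 108.
G_1 = 108. HB_3(108) = 3^(3 + 1) + 3^3. Bump = 1280. G_2 = 1279.
G_2 = 1279. HB_4(1279) = 4^(4 + 1) + 3·4^3 + 3·4^2 + 3·4 + 3. Bump = 16093. G_3 = 16092.
G_3 = 16092. HB_5(16092) = 5^(5 + 1) + 3·5^3 + 3·5^2 + 3·5 + 2. Bump = 280712. G_4 = 280711.

264619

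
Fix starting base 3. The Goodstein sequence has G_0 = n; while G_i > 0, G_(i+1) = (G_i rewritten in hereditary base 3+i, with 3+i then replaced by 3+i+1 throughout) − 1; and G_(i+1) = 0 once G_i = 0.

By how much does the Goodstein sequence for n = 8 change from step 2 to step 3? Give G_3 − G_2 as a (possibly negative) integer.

8 —HB3→ 2·3 + 2 —bump→ 2·4 + 2 = 10 —(−1)→ 9
9 —HB4→ 2·4 + 1 —bump→ 2·5 + 1 = 11 —(−1)→ 10
10 —HB5→ 2·5 —bump→ 2·6 = 12 —(−1)→ 11

1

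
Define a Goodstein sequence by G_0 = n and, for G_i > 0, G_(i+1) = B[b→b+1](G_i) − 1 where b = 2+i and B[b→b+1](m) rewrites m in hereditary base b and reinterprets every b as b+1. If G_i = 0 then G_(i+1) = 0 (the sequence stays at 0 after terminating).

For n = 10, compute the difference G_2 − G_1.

[0] 10 ≡ 2^(2 + 1) + 2 (base 2). Lift 3: 84. −1: 83.
[1] 83 ≡ 3^(3 + 1) + 2 (base 3). Lift 4: 1026. −1: 1025.

942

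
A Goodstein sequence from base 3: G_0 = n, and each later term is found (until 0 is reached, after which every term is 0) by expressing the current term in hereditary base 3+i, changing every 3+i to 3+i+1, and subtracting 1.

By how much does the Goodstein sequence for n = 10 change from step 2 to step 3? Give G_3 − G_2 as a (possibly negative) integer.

3

10 —HB3→ 3^2 + 1 —bump→ 4^2 + 1 = 17 —(−1)→ 16
16 —HB4→ 4^2 —bump→ 5^2 = 25 —(−1)→ 24
24 —HB5→ 4·5 + 4 —bump→ 4·6 + 4 = 28 —(−1)→ 27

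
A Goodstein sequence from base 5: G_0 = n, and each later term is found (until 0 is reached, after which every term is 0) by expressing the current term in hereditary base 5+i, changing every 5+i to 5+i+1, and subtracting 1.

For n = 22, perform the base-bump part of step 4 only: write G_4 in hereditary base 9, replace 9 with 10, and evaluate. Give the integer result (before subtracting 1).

36

step 0: 22 = 4·5 + 2; sub 6 for 5: 4·6 + 2; = 26; G_1 = 26−1 = 25
step 1: 25 = 4·6 + 1; sub 7 for 6: 4·7 + 1; = 29; G_2 = 29−1 = 28
step 2: 28 = 4·7; sub 8 for 7: 4·8; = 32; G_3 = 32−1 = 31
step 3: 31 = 3·8 + 7; sub 9 for 8: 3·9 + 7; = 34; G_4 = 34−1 = 33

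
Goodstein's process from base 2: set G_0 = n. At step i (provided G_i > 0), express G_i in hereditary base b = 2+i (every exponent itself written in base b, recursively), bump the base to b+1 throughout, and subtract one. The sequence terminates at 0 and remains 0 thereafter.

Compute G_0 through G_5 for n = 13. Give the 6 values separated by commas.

[0] 13 ≡ 2^(2 + 1) + 2^2 + 1 (base 2). Lift 3: 109. −1: 108.
[1] 108 ≡ 3^(3 + 1) + 3^3 (base 3). Lift 4: 1280. −1: 1279.
[2] 1279 ≡ 4^(4 + 1) + 3·4^3 + 3·4^2 + 3·4 + 3 (base 4). Lift 5: 16093. −1: 16092.
[3] 16092 ≡ 5^(5 + 1) + 3·5^3 + 3·5^2 + 3·5 + 2 (base 5). Lift 6: 280712. −1: 280711.
[4] 280711 ≡ 6^(6 + 1) + 3·6^3 + 3·6^2 + 3·6 + 1 (base 6). Lift 7: 5765999. −1: 5765998.

13, 108, 1279, 16092, 280711, 5765998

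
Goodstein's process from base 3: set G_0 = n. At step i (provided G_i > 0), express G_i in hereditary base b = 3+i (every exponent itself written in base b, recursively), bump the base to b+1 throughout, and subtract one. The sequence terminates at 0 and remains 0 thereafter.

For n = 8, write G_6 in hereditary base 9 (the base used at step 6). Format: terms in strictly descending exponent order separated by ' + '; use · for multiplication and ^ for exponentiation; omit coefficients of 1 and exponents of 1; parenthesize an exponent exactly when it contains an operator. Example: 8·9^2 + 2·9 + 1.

8 —HB3→ 2·3 + 2 —bump→ 2·4 + 2 = 10 —(−1)→ 9
9 —HB4→ 2·4 + 1 —bump→ 2·5 + 1 = 11 —(−1)→ 10
10 —HB5→ 2·5 —bump→ 2·6 = 12 —(−1)→ 11
11 —HB6→ 6 + 5 —bump→ 7 + 5 = 12 —(−1)→ 11
11 —HB7→ 7 + 4 —bump→ 8 + 4 = 12 —(−1)→ 11
11 —HB8→ 8 + 3 —bump→ 9 + 3 = 12 —(−1)→ 11
11 —HB9→ 9 + 2 —bump→ 10 + 2 = 12 —(−1)→ 11

9 + 2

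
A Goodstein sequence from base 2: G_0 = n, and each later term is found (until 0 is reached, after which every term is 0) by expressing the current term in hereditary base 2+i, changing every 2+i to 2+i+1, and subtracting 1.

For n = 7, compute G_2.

G_0=7  [base 2] 2^2 + 2 + 1  →[2↦3]→  3^3 + 3 + 1 = 31  −1 ⇒ G_1=30
G_1=30  [base 3] 3^3 + 3  →[3↦4]→  4^4 + 4 = 260  −1 ⇒ G_2=259
G_2=259  [base 4] 4^4 + 3  →[4↦5]→  5^5 + 3 = 3128  −1 ⇒ G_3=3127

259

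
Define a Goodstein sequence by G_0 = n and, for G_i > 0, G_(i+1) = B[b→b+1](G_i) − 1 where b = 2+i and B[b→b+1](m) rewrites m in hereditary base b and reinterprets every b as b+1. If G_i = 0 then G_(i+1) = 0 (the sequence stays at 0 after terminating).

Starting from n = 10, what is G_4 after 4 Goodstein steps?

279935

G_0 = 10. HB_2(10) = 2^(2 + 1) + 2. Bump = 84. G_1 = 83.
G_1 = 83. HB_3(83) = 3^(3 + 1) + 2. Bump = 1026. G_2 = 1025.
G_2 = 1025. HB_4(1025) = 4^(4 + 1) + 1. Bump = 15626. G_3 = 15625.
G_3 = 15625. HB_5(15625) = 5^(5 + 1). Bump = 279936. G_4 = 279935.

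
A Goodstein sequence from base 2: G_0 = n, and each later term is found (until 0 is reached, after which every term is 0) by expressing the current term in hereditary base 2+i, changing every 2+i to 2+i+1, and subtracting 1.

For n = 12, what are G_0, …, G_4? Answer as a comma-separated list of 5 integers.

(0) 12|_2 = 2^(2 + 1) + 2^2 ↦ 3^(3 + 1) + 3^3|_3 = 108 ⇒ 107
(1) 107|_3 = 3^(3 + 1) + 2·3^2 + 2·3 + 2 ↦ 4^(4 + 1) + 2·4^2 + 2·4 + 2|_4 = 1066 ⇒ 1065
(2) 1065|_4 = 4^(4 + 1) + 2·4^2 + 2·4 + 1 ↦ 5^(5 + 1) + 2·5^2 + 2·5 + 1|_5 = 15686 ⇒ 15685
(3) 15685|_5 = 5^(5 + 1) + 2·5^2 + 2·5 ↦ 6^(6 + 1) + 2·6^2 + 2·6|_6 = 280020 ⇒ 280019

12, 107, 1065, 15685, 280019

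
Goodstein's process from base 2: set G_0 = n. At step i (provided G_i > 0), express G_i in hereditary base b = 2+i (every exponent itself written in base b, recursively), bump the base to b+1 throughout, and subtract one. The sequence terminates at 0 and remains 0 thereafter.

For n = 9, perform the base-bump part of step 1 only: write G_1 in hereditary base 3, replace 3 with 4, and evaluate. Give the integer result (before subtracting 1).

base 2: 9 = 2^(2 + 1) + 1; at 3: 3^(3 + 1) + 1 = 82; next = 81
base 3: 81 = 3^(3 + 1); at 4: 4^(4 + 1) = 1024; next = 1023

1024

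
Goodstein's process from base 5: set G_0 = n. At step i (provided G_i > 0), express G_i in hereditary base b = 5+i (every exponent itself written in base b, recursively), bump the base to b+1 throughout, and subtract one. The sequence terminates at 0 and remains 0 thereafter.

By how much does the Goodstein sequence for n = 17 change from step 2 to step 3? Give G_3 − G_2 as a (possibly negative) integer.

2

[0] 17 ≡ 3·5 + 2 (base 5). Lift 6: 20. −1: 19.
[1] 19 ≡ 3·6 + 1 (base 6). Lift 7: 22. −1: 21.
[2] 21 ≡ 3·7 (base 7). Lift 8: 24. −1: 23.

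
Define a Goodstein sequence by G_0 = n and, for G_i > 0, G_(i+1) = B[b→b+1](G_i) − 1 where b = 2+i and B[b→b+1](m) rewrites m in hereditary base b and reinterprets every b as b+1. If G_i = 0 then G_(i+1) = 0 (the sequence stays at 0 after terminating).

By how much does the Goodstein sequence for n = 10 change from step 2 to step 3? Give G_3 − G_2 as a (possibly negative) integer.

i=0: 10 = 2^(2 + 1) + 2 (b=2); 2→3: 3^(3 + 1) + 3 = 84; 84−1 = 83
i=1: 83 = 3^(3 + 1) + 2 (b=3); 3→4: 4^(4 + 1) + 2 = 1026; 1026−1 = 1025
i=2: 1025 = 4^(4 + 1) + 1 (b=4); 4→5: 5^(5 + 1) + 1 = 15626; 15626−1 = 15625

14600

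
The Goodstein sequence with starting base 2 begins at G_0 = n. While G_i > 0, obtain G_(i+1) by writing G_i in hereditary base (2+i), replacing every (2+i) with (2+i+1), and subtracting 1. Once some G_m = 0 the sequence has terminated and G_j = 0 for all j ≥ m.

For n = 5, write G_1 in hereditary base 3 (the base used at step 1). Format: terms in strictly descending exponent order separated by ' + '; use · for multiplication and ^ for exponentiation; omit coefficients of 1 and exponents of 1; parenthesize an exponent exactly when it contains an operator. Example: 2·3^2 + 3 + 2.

3^3

5 —HB2→ 2^2 + 1 —bump→ 3^3 + 1 = 28 —(−1)→ 27
27 —HB3→ 3^3 —bump→ 4^4 = 256 —(−1)→ 255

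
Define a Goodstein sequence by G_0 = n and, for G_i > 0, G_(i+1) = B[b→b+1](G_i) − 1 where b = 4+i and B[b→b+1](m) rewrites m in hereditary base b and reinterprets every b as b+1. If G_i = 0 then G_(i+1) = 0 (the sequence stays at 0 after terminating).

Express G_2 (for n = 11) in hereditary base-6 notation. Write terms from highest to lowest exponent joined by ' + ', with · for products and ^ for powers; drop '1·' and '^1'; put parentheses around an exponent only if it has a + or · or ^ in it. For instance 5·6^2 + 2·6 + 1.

[0] 11 ≡ 2·4 + 3 (base 4). Lift 5: 13. −1: 12.
[1] 12 ≡ 2·5 + 2 (base 5). Lift 6: 14. −1: 13.
[2] 13 ≡ 2·6 + 1 (base 6). Lift 7: 15. −1: 14.

2·6 + 1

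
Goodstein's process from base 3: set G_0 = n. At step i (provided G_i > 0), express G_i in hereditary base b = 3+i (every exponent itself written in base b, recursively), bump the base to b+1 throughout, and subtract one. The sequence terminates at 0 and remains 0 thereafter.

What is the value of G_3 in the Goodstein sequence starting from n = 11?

base 3: 11 = 3^2 + 2; at 4: 4^2 + 2 = 18; next = 17
base 4: 17 = 4^2 + 1; at 5: 5^2 + 1 = 26; next = 25
base 5: 25 = 5^2; at 6: 6^2 = 36; next = 35
base 6: 35 = 5·6 + 5; at 7: 5·7 + 5 = 40; next = 39

35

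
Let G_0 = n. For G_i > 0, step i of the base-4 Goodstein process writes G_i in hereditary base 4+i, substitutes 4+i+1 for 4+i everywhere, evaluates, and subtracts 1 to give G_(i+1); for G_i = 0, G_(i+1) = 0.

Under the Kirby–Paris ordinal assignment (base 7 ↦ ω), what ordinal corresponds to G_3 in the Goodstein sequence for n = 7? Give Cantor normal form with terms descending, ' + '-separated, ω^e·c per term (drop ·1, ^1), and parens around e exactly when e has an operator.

ω

(0) 7|_4 = 4 + 3 ↦ 5 + 3|_5 = 8 ⇒ 7
(1) 7|_5 = 5 + 2 ↦ 6 + 2|_6 = 8 ⇒ 7
(2) 7|_6 = 6 + 1 ↦ 7 + 1|_7 = 8 ⇒ 7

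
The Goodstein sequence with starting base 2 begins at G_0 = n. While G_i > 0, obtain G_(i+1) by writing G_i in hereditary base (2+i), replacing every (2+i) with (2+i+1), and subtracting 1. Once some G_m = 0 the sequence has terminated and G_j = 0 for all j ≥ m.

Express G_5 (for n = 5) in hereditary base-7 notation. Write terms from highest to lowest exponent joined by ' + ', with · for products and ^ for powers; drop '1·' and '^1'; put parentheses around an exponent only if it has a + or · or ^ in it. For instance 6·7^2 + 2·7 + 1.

3·7^3 + 3·7^2 + 3·7

base 2: 5 = 2^2 + 1; at 3: 3^3 + 1 = 28; next = 27
base 3: 27 = 3^3; at 4: 4^4 = 256; next = 255
base 4: 255 = 3·4^3 + 3·4^2 + 3·4 + 3; at 5: 3·5^3 + 3·5^2 + 3·5 + 3 = 468; next = 467
base 5: 467 = 3·5^3 + 3·5^2 + 3·5 + 2; at 6: 3·6^3 + 3·6^2 + 3·6 + 2 = 776; next = 775
base 6: 775 = 3·6^3 + 3·6^2 + 3·6 + 1; at 7: 3·7^3 + 3·7^2 + 3·7 + 1 = 1198; next = 1197
base 7: 1197 = 3·7^3 + 3·7^2 + 3·7; at 8: 3·8^3 + 3·8^2 + 3·8 = 1752; next = 1751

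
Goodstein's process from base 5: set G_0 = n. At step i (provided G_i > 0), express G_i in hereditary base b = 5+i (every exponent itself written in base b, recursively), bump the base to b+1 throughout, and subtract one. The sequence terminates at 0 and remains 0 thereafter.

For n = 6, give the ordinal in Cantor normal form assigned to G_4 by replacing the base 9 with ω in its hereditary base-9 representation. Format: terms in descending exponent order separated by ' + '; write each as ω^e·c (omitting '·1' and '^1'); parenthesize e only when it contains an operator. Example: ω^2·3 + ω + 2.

4

[0] 6 ≡ 5 + 1 (base 5). Lift 6: 7. −1: 6.
[1] 6 ≡ 6 (base 6). Lift 7: 7. −1: 6.
[2] 6 ≡ 6 (base 7). Lift 8: 6. −1: 5.
[3] 5 ≡ 5 (base 8). Lift 9: 5. −1: 4.
[4] 4 ≡ 4 (base 9). Lift 10: 4. −1: 3.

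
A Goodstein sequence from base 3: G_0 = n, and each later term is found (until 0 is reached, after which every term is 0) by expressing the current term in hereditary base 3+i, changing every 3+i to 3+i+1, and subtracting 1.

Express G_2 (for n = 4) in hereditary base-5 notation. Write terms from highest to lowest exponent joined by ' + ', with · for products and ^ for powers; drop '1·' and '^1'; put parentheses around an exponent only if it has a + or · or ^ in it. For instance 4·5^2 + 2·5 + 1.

4

step 0: 4 = 3 + 1; sub 4 for 3: 4 + 1; = 5; G_1 = 5−1 = 4
step 1: 4 = 4; sub 5 for 4: 5; = 5; G_2 = 5−1 = 4
step 2: 4 = 4; sub 6 for 5: 4; = 4; G_3 = 4−1 = 3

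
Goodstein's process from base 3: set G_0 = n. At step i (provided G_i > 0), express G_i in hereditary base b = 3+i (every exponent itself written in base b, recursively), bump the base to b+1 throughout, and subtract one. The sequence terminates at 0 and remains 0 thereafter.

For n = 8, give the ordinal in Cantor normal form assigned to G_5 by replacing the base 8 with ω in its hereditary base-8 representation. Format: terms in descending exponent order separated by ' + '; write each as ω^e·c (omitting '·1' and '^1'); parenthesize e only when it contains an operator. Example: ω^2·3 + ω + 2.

[0] 8 ≡ 2·3 + 2 (base 3). Lift 4: 10. −1: 9.
[1] 9 ≡ 2·4 + 1 (base 4). Lift 5: 11. −1: 10.
[2] 10 ≡ 2·5 (base 5). Lift 6: 12. −1: 11.
[3] 11 ≡ 6 + 5 (base 6). Lift 7: 12. −1: 11.
[4] 11 ≡ 7 + 4 (base 7). Lift 8: 12. −1: 11.
[5] 11 ≡ 8 + 3 (base 8). Lift 9: 12. −1: 11.

ω + 3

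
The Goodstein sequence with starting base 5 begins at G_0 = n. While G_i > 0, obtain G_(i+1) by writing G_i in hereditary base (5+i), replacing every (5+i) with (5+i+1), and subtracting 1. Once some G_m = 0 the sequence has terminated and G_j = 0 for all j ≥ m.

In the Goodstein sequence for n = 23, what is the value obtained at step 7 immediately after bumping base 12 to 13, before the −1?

44

step 0: 23 = 4·5 + 3; sub 6 for 5: 4·6 + 3; = 27; G_1 = 27−1 = 26
step 1: 26 = 4·6 + 2; sub 7 for 6: 4·7 + 2; = 30; G_2 = 30−1 = 29
step 2: 29 = 4·7 + 1; sub 8 for 7: 4·8 + 1; = 33; G_3 = 33−1 = 32
step 3: 32 = 4·8; sub 9 for 8: 4·9; = 36; G_4 = 36−1 = 35
step 4: 35 = 3·9 + 8; sub 10 for 9: 3·10 + 8; = 38; G_5 = 38−1 = 37
step 5: 37 = 3·10 + 7; sub 11 for 10: 3·11 + 7; = 40; G_6 = 40−1 = 39
step 6: 39 = 3·11 + 6; sub 12 for 11: 3·12 + 6; = 42; G_7 = 42−1 = 41
step 7: 41 = 3·12 + 5; sub 13 for 12: 3·13 + 5; = 44; G_8 = 44−1 = 43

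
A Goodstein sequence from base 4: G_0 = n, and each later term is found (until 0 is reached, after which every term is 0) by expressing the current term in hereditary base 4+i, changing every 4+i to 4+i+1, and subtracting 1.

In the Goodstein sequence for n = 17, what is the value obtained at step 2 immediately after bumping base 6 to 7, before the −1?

40

[0] 17 ≡ 4^2 + 1 (base 4). Lift 5: 26. −1: 25.
[1] 25 ≡ 5^2 (base 5). Lift 6: 36. −1: 35.
[2] 35 ≡ 5·6 + 5 (base 6). Lift 7: 40. −1: 39.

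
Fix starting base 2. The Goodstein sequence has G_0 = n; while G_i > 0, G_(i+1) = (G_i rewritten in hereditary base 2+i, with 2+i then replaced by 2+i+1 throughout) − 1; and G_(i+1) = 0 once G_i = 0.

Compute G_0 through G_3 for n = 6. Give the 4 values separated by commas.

6, 29, 257, 3125

(0) 6|_2 = 2^2 + 2 ↦ 3^3 + 3|_3 = 30 ⇒ 29
(1) 29|_3 = 3^3 + 2 ↦ 4^4 + 2|_4 = 258 ⇒ 257
(2) 257|_4 = 4^4 + 1 ↦ 5^5 + 1|_5 = 3126 ⇒ 3125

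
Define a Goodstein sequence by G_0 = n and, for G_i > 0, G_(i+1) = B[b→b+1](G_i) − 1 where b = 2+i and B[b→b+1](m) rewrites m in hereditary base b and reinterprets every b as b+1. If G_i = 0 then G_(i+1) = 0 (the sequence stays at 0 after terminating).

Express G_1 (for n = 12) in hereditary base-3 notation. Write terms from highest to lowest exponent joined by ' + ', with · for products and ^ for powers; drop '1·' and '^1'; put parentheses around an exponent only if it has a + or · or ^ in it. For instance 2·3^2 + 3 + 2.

(0) 12|_2 = 2^(2 + 1) + 2^2 ↦ 3^(3 + 1) + 3^3|_3 = 108 ⇒ 107
(1) 107|_3 = 3^(3 + 1) + 2·3^2 + 2·3 + 2 ↦ 4^(4 + 1) + 2·4^2 + 2·4 + 2|_4 = 1066 ⇒ 1065

3^(3 + 1) + 2·3^2 + 2·3 + 2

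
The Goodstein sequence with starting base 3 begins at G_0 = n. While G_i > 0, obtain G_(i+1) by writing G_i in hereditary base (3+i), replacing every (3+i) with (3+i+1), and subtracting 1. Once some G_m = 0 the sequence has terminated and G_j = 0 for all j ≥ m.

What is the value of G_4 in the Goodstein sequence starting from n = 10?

i=0: 10 = 3^2 + 1 (b=3); 3→4: 4^2 + 1 = 17; 17−1 = 16
i=1: 16 = 4^2 (b=4); 4→5: 5^2 = 25; 25−1 = 24
i=2: 24 = 4·5 + 4 (b=5); 5→6: 4·6 + 4 = 28; 28−1 = 27
i=3: 27 = 4·6 + 3 (b=6); 6→7: 4·7 + 3 = 31; 31−1 = 30
i=4: 30 = 4·7 + 2 (b=7); 7→8: 4·8 + 2 = 34; 34−1 = 33

30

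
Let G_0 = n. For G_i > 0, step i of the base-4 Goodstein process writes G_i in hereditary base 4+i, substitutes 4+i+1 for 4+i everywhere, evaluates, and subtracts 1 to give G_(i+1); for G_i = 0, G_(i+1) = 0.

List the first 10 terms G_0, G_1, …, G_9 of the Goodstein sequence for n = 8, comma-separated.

8, 9, 9, 9, 9, 9, 9, 8, 7, 6

step 0: 8 = 2·4; sub 5 for 4: 2·5; = 10; G_1 = 10−1 = 9
step 1: 9 = 5 + 4; sub 6 for 5: 6 + 4; = 10; G_2 = 10−1 = 9
step 2: 9 = 6 + 3; sub 7 for 6: 7 + 3; = 10; G_3 = 10−1 = 9
step 3: 9 = 7 + 2; sub 8 for 7: 8 + 2; = 10; G_4 = 10−1 = 9
step 4: 9 = 8 + 1; sub 9 for 8: 9 + 1; = 10; G_5 = 10−1 = 9
step 5: 9 = 9; sub 10 for 9: 10; = 10; G_6 = 10−1 = 9
step 6: 9 = 9; sub 11 for 10: 9; = 9; G_7 = 9−1 = 8
step 7: 8 = 8; sub 12 for 11: 8; = 8; G_8 = 8−1 = 7
step 8: 7 = 7; sub 13 for 12: 7; = 7; G_9 = 7−1 = 6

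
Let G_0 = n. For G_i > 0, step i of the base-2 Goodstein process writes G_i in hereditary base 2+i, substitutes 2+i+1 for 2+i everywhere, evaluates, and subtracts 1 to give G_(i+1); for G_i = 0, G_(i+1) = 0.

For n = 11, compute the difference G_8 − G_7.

67328168473

i=0: 11 = 2^(2 + 1) + 2 + 1 (b=2); 2→3: 3^(3 + 1) + 3 + 1 = 85; 85−1 = 84
i=1: 84 = 3^(3 + 1) + 3 (b=3); 3→4: 4^(4 + 1) + 4 = 1028; 1028−1 = 1027
i=2: 1027 = 4^(4 + 1) + 3 (b=4); 4→5: 5^(5 + 1) + 3 = 15628; 15628−1 = 15627
i=3: 15627 = 5^(5 + 1) + 2 (b=5); 5→6: 6^(6 + 1) + 2 = 279938; 279938−1 = 279937
i=4: 279937 = 6^(6 + 1) + 1 (b=6); 6→7: 7^(7 + 1) + 1 = 5764802; 5764802−1 = 5764801
i=5: 5764801 = 7^(7 + 1) (b=7); 7→8: 8^(8 + 1) = 134217728; 134217728−1 = 134217727
i=6: 134217727 = 7·8^8 + 7·8^7 + 7·8^6 + 7·8^5 + 7·8^4 + 7·8^3 + 7·8^2 + 7·8 + 7 (b=8); 8→9: 7·9^9 + 7·9^7 + 7·9^6 + 7·9^5 + 7·9^4 + 7·9^3 + 7·9^2 + 7·9 + 7 = 2749609303; 2749609303−1 = 2749609302
i=7: 2749609302 = 7·9^9 + 7·9^7 + 7·9^6 + 7·9^5 + 7·9^4 + 7·9^3 + 7·9^2 + 7·9 + 6 (b=9); 9→10: 7·10^10 + 7·10^7 + 7·10^6 + 7·10^5 + 7·10^4 + 7·10^3 + 7·10^2 + 7·10 + 6 = 70077777776; 70077777776−1 = 70077777775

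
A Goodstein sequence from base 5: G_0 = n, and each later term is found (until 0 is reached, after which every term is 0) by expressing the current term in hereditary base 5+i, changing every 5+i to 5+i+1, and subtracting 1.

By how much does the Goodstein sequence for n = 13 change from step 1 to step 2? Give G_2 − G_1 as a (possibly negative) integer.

step 0: 13 = 2·5 + 3; sub 6 for 5: 2·6 + 3; = 15; G_1 = 15−1 = 14
step 1: 14 = 2·6 + 2; sub 7 for 6: 2·7 + 2; = 16; G_2 = 16−1 = 15

1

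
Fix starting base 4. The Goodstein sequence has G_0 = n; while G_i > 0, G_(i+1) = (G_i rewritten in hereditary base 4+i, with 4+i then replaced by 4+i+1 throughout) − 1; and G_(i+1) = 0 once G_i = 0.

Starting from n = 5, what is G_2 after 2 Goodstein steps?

[0] 5 ≡ 4 + 1 (base 4). Lift 5: 6. −1: 5.
[1] 5 ≡ 5 (base 5). Lift 6: 6. −1: 5.
[2] 5 ≡ 5 (base 6). Lift 7: 5. −1: 4.

5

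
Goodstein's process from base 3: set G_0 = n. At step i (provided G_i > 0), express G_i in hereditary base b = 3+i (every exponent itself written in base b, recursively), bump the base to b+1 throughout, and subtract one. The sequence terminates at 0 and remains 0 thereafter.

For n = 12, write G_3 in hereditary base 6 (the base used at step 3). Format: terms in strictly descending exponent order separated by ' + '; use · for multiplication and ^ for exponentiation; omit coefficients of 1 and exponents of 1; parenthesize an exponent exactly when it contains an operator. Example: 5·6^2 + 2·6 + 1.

[0] 12 ≡ 3^2 + 3 (base 3). Lift 4: 20. −1: 19.
[1] 19 ≡ 4^2 + 3 (base 4). Lift 5: 28. −1: 27.
[2] 27 ≡ 5^2 + 2 (base 5). Lift 6: 38. −1: 37.

6^2 + 1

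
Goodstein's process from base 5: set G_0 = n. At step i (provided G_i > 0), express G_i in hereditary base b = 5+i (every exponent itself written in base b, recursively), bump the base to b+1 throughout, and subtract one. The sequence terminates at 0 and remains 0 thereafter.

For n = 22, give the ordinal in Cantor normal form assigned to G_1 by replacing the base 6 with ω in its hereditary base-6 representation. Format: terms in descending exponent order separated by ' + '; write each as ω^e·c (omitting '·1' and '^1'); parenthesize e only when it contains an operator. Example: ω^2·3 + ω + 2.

G_0 = 22. HB_5(22) = 4·5 + 2. Bump = 26. G_1 = 25.
G_1 = 25. HB_6(25) = 4·6 + 1. Bump = 29. G_2 = 28.

ω·4 + 1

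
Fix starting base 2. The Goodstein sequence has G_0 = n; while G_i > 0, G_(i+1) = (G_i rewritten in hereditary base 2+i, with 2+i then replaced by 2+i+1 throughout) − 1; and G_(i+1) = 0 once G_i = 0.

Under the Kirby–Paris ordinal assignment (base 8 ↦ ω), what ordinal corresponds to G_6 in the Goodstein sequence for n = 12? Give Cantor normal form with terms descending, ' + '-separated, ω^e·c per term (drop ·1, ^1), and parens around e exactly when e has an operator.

ω^(ω + 1) + ω^2·2 + ω + 3

i=0: 12 = 2^(2 + 1) + 2^2 (b=2); 2→3: 3^(3 + 1) + 3^3 = 108; 108−1 = 107
i=1: 107 = 3^(3 + 1) + 2·3^2 + 2·3 + 2 (b=3); 3→4: 4^(4 + 1) + 2·4^2 + 2·4 + 2 = 1066; 1066−1 = 1065
i=2: 1065 = 4^(4 + 1) + 2·4^2 + 2·4 + 1 (b=4); 4→5: 5^(5 + 1) + 2·5^2 + 2·5 + 1 = 15686; 15686−1 = 15685
i=3: 15685 = 5^(5 + 1) + 2·5^2 + 2·5 (b=5); 5→6: 6^(6 + 1) + 2·6^2 + 2·6 = 280020; 280020−1 = 280019
i=4: 280019 = 6^(6 + 1) + 2·6^2 + 6 + 5 (b=6); 6→7: 7^(7 + 1) + 2·7^2 + 7 + 5 = 5764911; 5764911−1 = 5764910
i=5: 5764910 = 7^(7 + 1) + 2·7^2 + 7 + 4 (b=7); 7→8: 8^(8 + 1) + 2·8^2 + 8 + 4 = 134217868; 134217868−1 = 134217867
i=6: 134217867 = 8^(8 + 1) + 2·8^2 + 8 + 3 (b=8); 8→9: 9^(9 + 1) + 2·9^2 + 9 + 3 = 3486784575; 3486784575−1 = 3486784574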